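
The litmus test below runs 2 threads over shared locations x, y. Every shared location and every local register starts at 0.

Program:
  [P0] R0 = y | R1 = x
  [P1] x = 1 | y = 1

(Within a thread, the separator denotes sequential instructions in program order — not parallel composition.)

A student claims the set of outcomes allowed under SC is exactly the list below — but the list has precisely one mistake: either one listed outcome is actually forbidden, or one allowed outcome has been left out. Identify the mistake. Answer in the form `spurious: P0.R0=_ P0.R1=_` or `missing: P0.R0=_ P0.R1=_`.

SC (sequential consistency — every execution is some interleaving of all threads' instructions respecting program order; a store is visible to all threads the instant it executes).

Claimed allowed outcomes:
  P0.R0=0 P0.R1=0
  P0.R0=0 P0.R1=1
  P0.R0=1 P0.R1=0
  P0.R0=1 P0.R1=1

spurious: P0.R0=1 P0.R1=0

outcome vector order: (P0.R0,P0.R1)
under SC → (0,0), (0,1), (1,1)
claimed∖SC = {(1,0)}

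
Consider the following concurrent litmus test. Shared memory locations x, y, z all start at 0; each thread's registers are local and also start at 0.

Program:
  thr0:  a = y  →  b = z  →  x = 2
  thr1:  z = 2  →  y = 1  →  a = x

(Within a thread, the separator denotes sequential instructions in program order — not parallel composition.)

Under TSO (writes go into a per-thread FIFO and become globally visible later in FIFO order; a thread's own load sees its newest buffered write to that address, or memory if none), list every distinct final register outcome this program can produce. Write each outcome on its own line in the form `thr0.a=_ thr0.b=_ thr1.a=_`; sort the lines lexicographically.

outcome vector order: (thr0.a,thr0.b,thr1.a)
|TSO outcomes| = 6

thr0.a=0 thr0.b=0 thr1.a=0
thr0.a=0 thr0.b=0 thr1.a=2
thr0.a=0 thr0.b=2 thr1.a=0
thr0.a=0 thr0.b=2 thr1.a=2
thr0.a=1 thr0.b=2 thr1.a=0
thr0.a=1 thr0.b=2 thr1.a=2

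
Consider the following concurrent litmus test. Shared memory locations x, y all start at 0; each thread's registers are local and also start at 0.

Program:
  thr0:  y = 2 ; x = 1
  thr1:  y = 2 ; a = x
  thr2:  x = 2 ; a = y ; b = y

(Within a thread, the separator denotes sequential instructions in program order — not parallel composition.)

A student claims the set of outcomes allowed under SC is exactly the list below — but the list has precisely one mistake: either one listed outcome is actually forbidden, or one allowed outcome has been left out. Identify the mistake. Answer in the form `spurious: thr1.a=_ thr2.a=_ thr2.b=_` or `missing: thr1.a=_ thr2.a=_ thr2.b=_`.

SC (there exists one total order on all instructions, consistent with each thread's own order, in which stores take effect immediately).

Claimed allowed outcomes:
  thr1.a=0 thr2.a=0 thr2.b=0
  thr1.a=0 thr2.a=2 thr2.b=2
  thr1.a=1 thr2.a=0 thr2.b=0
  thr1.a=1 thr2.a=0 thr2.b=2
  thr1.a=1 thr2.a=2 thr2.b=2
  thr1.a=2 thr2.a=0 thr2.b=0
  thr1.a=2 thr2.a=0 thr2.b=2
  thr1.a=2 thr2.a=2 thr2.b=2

outcome vector order: (thr1.a,thr2.a,thr2.b)
under SC → 0/2/2 1/0/0 1/0/2 1/2/2 2/0/0 2/0/2 2/2/2
claimed∖SC = {0/0/0}

spurious: thr1.a=0 thr2.a=0 thr2.b=0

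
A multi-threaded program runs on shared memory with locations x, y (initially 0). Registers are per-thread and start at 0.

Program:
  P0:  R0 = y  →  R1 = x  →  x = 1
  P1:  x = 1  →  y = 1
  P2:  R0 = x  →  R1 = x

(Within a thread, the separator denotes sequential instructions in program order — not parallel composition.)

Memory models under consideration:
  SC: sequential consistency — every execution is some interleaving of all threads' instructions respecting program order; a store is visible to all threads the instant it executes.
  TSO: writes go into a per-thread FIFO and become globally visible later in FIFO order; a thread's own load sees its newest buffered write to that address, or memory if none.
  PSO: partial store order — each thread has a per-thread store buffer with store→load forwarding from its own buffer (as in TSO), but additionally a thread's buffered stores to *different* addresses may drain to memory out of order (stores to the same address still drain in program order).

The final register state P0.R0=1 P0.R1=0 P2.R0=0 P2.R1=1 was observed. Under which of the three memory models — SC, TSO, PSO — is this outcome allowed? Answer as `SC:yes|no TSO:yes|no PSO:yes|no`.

outcome vector order: (P0.R0,P0.R1,P2.R0,P2.R1)
SC: 9 outcomes — {0/0/0/0 0/0/0/1 0/0/1/1 0/1/0/0 0/1/0/1 0/1/1/1 1/1/0/0 1/1/0/1 1/1/1/1}
TSO: 9 outcomes — {0/0/0/0 0/0/0/1 0/0/1/1 0/1/0/0 0/1/0/1 0/1/1/1 1/1/0/0 1/1/0/1 1/1/1/1}
PSO: 12 outcomes — {0/0/0/0 0/0/0/1 0/0/1/1 0/1/0/0 0/1/0/1 0/1/1/1 1/0/0/0 1/0/0/1 1/0/1/1 1/1/0/0 1/1/0/1 1/1/1/1}
target 1/0/0/1 ∈ {PSO}

SC:no TSO:no PSO:yes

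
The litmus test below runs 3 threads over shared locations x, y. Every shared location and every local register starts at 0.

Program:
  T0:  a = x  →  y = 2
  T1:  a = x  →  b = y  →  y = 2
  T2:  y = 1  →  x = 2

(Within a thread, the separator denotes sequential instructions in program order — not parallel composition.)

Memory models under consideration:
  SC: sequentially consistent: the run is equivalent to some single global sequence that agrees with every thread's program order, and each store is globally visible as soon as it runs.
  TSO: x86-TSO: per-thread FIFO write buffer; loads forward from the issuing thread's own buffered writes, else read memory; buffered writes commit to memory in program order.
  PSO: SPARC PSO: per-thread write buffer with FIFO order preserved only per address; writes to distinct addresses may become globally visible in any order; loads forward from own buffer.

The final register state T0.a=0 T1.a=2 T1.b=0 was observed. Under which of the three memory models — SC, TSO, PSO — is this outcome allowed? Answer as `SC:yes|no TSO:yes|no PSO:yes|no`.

SC:no TSO:no PSO:yes

outcome vector order: (T0.a,T1.a,T1.b)
[SC] allowed = {000; 001; 002; 021; 022; 200; 201; 202; 221; 222}
[TSO] allowed = {000; 001; 002; 021; 022; 200; 201; 202; 221; 222}
[PSO] allowed = {000; 001; 002; 020; 021; 022; 200; 201; 202; 220; 221; 222}
target 020 ∈ {PSO}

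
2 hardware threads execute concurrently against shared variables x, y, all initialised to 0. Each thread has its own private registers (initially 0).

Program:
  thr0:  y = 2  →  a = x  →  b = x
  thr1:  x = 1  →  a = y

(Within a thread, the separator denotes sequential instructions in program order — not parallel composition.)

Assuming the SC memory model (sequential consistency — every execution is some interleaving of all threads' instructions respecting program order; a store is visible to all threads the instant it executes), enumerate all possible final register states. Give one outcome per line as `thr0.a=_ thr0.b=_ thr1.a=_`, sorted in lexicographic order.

outcome vector order: (thr0.a,thr0.b,thr1.a)
|SC outcomes| = 4

thr0.a=0 thr0.b=0 thr1.a=2
thr0.a=0 thr0.b=1 thr1.a=2
thr0.a=1 thr0.b=1 thr1.a=0
thr0.a=1 thr0.b=1 thr1.a=2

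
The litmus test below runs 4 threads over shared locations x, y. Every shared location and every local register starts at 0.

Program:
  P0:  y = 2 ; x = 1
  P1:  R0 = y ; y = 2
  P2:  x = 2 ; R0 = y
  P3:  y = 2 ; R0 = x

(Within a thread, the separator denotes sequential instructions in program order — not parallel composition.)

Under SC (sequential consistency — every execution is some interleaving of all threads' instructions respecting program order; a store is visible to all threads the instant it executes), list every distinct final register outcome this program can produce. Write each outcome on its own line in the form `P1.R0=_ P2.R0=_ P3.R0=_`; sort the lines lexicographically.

outcome vector order: (P1.R0,P2.R0,P3.R0)
|SC outcomes| = 10

P1.R0=0 P2.R0=0 P3.R0=1
P1.R0=0 P2.R0=0 P3.R0=2
P1.R0=0 P2.R0=2 P3.R0=0
P1.R0=0 P2.R0=2 P3.R0=1
P1.R0=0 P2.R0=2 P3.R0=2
P1.R0=2 P2.R0=0 P3.R0=1
P1.R0=2 P2.R0=0 P3.R0=2
P1.R0=2 P2.R0=2 P3.R0=0
P1.R0=2 P2.R0=2 P3.R0=1
P1.R0=2 P2.R0=2 P3.R0=2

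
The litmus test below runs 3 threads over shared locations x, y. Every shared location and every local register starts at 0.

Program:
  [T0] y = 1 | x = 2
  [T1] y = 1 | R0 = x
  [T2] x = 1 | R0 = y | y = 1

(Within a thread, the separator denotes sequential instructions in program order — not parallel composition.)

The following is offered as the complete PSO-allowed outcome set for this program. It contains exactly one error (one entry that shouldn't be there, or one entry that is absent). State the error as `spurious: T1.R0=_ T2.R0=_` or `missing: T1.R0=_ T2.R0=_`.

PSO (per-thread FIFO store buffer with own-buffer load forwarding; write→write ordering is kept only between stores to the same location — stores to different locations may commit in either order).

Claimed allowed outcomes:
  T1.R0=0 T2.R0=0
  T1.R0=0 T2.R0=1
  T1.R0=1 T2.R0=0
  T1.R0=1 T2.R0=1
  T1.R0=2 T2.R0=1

outcome vector order: (T1.R0,T2.R0)
under PSO → (0,0), (0,1), (1,0), (1,1), (2,0), (2,1)
PSO∖claimed = {(2,0)}

missing: T1.R0=2 T2.R0=0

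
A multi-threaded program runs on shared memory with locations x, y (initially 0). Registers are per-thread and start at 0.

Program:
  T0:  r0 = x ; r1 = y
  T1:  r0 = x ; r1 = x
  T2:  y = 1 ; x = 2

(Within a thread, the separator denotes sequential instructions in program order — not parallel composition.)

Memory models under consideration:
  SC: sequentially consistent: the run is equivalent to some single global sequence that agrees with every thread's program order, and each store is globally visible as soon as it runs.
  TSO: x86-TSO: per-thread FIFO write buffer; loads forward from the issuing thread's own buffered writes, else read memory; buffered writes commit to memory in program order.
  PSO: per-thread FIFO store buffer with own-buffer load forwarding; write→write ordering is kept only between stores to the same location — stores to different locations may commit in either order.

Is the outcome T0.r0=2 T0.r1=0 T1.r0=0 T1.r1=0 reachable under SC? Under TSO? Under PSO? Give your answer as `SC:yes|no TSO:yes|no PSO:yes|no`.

SC:no TSO:no PSO:yes

outcome vector order: (T0.r0,T0.r1,T1.r0,T1.r1)
under SC → (0,0,0,0) (0,0,0,2) (0,0,2,2) (0,1,0,0) (0,1,0,2) (0,1,2,2) (2,1,0,0) (2,1,0,2) (2,1,2,2)
under TSO → (0,0,0,0) (0,0,0,2) (0,0,2,2) (0,1,0,0) (0,1,0,2) (0,1,2,2) (2,1,0,0) (2,1,0,2) (2,1,2,2)
under PSO → (0,0,0,0) (0,0,0,2) (0,0,2,2) (0,1,0,0) (0,1,0,2) (0,1,2,2) (2,0,0,0) (2,0,0,2) (2,0,2,2) (2,1,0,0) (2,1,0,2) (2,1,2,2)
target (2,0,0,0) ∈ {PSO}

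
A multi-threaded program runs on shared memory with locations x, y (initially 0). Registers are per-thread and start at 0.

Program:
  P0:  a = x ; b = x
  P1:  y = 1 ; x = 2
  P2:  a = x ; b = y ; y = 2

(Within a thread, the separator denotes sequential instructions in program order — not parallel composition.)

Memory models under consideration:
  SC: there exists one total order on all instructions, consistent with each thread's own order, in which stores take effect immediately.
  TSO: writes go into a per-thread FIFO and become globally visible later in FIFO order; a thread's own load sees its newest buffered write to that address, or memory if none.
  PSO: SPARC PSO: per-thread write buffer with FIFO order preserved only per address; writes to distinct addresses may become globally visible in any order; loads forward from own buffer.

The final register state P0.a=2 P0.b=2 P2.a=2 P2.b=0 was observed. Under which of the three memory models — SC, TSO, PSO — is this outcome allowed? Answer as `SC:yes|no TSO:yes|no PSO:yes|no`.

outcome vector order: (P0.a,P0.b,P2.a,P2.b)
SC: 9 outcomes — {(0,0,0,0); (0,0,0,1); (0,0,2,1); (0,2,0,0); (0,2,0,1); (0,2,2,1); (2,2,0,0); (2,2,0,1); (2,2,2,1)}
TSO: 9 outcomes — {(0,0,0,0); (0,0,0,1); (0,0,2,1); (0,2,0,0); (0,2,0,1); (0,2,2,1); (2,2,0,0); (2,2,0,1); (2,2,2,1)}
PSO: 12 outcomes — {(0,0,0,0); (0,0,0,1); (0,0,2,0); (0,0,2,1); (0,2,0,0); (0,2,0,1); (0,2,2,0); (0,2,2,1); (2,2,0,0); (2,2,0,1); (2,2,2,0); (2,2,2,1)}
target (2,2,2,0) ∈ {PSO}

SC:no TSO:no PSO:yes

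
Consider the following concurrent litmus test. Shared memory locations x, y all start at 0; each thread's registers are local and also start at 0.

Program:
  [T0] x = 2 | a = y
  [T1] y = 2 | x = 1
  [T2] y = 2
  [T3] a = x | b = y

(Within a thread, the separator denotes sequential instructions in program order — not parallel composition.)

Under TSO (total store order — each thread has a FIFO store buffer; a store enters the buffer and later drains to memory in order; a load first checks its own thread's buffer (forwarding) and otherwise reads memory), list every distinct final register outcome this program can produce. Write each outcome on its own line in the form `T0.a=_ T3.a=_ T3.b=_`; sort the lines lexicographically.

outcome vector order: (T0.a,T3.a,T3.b)
|TSO outcomes| = 10

T0.a=0 T3.a=0 T3.b=0
T0.a=0 T3.a=0 T3.b=2
T0.a=0 T3.a=1 T3.b=2
T0.a=0 T3.a=2 T3.b=0
T0.a=0 T3.a=2 T3.b=2
T0.a=2 T3.a=0 T3.b=0
T0.a=2 T3.a=0 T3.b=2
T0.a=2 T3.a=1 T3.b=2
T0.a=2 T3.a=2 T3.b=0
T0.a=2 T3.a=2 T3.b=2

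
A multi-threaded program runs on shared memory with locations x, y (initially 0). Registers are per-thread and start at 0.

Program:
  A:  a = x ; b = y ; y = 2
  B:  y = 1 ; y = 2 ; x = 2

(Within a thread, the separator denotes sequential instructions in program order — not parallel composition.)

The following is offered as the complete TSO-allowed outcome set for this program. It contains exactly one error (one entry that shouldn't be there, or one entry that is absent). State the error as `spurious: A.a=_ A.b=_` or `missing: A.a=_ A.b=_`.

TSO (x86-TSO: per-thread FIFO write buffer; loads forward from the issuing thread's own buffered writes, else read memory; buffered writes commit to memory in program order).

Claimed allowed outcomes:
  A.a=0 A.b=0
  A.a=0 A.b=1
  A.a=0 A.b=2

missing: A.a=2 A.b=2

outcome vector order: (A.a,A.b)
TSO: 4 outcomes — {(0,0), (0,1), (0,2), (2,2)}
TSO∖claimed = {(2,2)}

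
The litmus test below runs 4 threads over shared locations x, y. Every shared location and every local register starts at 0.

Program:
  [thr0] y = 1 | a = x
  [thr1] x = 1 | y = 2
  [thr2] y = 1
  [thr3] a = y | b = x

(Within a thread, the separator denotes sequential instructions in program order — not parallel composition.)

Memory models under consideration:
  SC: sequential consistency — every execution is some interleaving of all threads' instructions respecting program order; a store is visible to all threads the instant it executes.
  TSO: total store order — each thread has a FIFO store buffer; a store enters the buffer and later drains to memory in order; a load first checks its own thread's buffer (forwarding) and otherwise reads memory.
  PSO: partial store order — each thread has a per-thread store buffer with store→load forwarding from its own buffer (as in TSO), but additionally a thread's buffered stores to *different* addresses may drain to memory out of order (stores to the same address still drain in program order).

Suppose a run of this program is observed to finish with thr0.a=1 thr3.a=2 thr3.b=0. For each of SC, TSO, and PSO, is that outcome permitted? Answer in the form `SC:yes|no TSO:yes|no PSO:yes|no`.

outcome vector order: (thr0.a,thr3.a,thr3.b)
SC: 10 outcomes — {0/0/0 0/0/1 0/1/0 0/1/1 0/2/1 1/0/0 1/0/1 1/1/0 1/1/1 1/2/1}
TSO: 10 outcomes — {0/0/0 0/0/1 0/1/0 0/1/1 0/2/1 1/0/0 1/0/1 1/1/0 1/1/1 1/2/1}
PSO: 12 outcomes — {0/0/0 0/0/1 0/1/0 0/1/1 0/2/0 0/2/1 1/0/0 1/0/1 1/1/0 1/1/1 1/2/0 1/2/1}
target 1/2/0 ∈ {PSO}

SC:no TSO:no PSO:yes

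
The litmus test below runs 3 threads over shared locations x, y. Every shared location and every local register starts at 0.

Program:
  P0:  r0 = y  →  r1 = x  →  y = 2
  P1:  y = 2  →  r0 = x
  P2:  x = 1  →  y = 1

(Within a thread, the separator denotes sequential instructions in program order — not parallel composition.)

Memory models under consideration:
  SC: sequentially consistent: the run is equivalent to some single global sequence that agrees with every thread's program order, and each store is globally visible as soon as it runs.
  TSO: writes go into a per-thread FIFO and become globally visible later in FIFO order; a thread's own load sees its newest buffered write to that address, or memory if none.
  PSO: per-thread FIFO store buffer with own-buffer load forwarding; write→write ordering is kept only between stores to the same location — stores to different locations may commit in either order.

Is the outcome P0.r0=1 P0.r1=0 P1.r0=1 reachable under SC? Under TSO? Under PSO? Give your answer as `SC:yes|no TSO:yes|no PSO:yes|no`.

outcome vector order: (P0.r0,P0.r1,P1.r0)
under SC → <0 0 0>, <0 0 1>, <0 1 0>, <0 1 1>, <1 1 0>, <1 1 1>, <2 0 0>, <2 0 1>, <2 1 0>, <2 1 1>
under TSO → <0 0 0>, <0 0 1>, <0 1 0>, <0 1 1>, <1 1 0>, <1 1 1>, <2 0 0>, <2 0 1>, <2 1 0>, <2 1 1>
under PSO → <0 0 0>, <0 0 1>, <0 1 0>, <0 1 1>, <1 0 0>, <1 0 1>, <1 1 0>, <1 1 1>, <2 0 0>, <2 0 1>, <2 1 0>, <2 1 1>
target <1 0 1> ∈ {PSO}

SC:no TSO:no PSO:yes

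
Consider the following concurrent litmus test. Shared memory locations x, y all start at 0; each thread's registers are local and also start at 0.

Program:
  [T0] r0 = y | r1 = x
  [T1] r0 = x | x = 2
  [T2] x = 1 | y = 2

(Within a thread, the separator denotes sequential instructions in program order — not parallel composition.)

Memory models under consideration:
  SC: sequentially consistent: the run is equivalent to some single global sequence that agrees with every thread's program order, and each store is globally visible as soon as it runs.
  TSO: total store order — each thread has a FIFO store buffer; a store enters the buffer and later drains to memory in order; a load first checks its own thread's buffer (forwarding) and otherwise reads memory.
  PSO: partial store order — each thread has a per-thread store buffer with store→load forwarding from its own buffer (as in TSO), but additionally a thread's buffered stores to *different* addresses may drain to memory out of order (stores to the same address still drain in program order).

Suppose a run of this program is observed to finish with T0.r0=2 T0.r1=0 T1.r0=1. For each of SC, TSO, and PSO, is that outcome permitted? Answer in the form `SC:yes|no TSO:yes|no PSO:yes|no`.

outcome vector order: (T0.r0,T0.r1,T1.r0)
SC: 10 outcomes — {<0 0 0> <0 0 1> <0 1 0> <0 1 1> <0 2 0> <0 2 1> <2 1 0> <2 1 1> <2 2 0> <2 2 1>}
TSO: 10 outcomes — {<0 0 0> <0 0 1> <0 1 0> <0 1 1> <0 2 0> <0 2 1> <2 1 0> <2 1 1> <2 2 0> <2 2 1>}
PSO: 12 outcomes — {<0 0 0> <0 0 1> <0 1 0> <0 1 1> <0 2 0> <0 2 1> <2 0 0> <2 0 1> <2 1 0> <2 1 1> <2 2 0> <2 2 1>}
target <2 0 1> ∈ {PSO}

SC:no TSO:no PSO:yes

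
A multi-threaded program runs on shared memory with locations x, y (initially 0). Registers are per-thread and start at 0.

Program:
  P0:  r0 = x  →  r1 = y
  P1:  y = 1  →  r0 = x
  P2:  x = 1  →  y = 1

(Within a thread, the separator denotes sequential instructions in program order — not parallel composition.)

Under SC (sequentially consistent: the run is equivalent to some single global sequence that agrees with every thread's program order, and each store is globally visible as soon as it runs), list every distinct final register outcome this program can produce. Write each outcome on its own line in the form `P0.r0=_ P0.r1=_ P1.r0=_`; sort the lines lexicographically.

P0.r0=0 P0.r1=0 P1.r0=0
P0.r0=0 P0.r1=0 P1.r0=1
P0.r0=0 P0.r1=1 P1.r0=0
P0.r0=0 P0.r1=1 P1.r0=1
P0.r0=1 P0.r1=0 P1.r0=1
P0.r0=1 P0.r1=1 P1.r0=0
P0.r0=1 P0.r1=1 P1.r0=1

outcome vector order: (P0.r0,P0.r1,P1.r0)
|SC outcomes| = 7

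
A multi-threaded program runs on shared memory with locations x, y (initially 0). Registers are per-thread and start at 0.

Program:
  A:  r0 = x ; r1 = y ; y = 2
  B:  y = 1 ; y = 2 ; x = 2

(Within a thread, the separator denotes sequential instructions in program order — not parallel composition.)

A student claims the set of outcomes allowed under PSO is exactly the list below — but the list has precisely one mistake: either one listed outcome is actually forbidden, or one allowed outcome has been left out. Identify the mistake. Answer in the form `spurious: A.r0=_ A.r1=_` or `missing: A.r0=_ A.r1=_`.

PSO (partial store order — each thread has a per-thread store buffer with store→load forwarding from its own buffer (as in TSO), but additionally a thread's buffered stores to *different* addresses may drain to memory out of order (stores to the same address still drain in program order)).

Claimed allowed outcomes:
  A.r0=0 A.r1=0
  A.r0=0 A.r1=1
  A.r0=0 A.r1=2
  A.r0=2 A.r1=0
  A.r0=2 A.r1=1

outcome vector order: (A.r0,A.r1)
under PSO → 0/0, 0/1, 0/2, 2/0, 2/1, 2/2
PSO∖claimed = {2/2}

missing: A.r0=2 A.r1=2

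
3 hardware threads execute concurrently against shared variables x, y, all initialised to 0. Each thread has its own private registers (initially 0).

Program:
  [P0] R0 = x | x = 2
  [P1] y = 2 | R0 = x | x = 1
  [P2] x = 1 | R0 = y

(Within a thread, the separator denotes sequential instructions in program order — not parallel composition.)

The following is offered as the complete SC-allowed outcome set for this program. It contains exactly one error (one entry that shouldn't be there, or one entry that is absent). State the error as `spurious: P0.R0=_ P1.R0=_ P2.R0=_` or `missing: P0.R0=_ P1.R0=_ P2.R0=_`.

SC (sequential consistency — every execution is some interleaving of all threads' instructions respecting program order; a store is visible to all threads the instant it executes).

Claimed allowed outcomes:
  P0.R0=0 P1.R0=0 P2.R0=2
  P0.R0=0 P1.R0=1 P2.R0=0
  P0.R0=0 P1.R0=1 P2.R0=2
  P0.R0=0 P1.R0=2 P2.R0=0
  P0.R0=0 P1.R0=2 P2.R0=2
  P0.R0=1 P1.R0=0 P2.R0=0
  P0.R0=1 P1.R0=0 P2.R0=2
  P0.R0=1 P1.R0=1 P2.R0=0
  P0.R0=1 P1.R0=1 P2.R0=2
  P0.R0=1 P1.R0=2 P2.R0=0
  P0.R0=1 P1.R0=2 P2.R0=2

spurious: P0.R0=1 P1.R0=0 P2.R0=0

outcome vector order: (P0.R0,P1.R0,P2.R0)
under SC → 002; 010; 012; 020; 022; 102; 110; 112; 120; 122
claimed∖SC = {100}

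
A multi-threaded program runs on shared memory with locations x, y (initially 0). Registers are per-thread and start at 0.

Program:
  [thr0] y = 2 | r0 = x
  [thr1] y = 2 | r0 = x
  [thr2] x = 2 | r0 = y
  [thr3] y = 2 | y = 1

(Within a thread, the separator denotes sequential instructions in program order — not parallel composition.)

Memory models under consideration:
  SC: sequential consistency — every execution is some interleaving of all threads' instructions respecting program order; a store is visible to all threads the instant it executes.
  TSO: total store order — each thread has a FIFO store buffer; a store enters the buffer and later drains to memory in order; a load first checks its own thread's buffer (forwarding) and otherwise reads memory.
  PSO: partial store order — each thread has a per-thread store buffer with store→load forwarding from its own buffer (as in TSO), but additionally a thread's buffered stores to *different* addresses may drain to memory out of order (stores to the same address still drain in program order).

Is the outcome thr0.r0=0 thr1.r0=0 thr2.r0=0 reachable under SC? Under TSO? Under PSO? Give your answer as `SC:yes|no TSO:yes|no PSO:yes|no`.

outcome vector order: (thr0.r0,thr1.r0,thr2.r0)
SC: 9 outcomes — {001, 002, 021, 022, 201, 202, 220, 221, 222}
TSO: 12 outcomes — {000, 001, 002, 020, 021, 022, 200, 201, 202, 220, 221, 222}
PSO: 12 outcomes — {000, 001, 002, 020, 021, 022, 200, 201, 202, 220, 221, 222}
target 000 ∈ {TSO,PSO}

SC:no TSO:yes PSO:yes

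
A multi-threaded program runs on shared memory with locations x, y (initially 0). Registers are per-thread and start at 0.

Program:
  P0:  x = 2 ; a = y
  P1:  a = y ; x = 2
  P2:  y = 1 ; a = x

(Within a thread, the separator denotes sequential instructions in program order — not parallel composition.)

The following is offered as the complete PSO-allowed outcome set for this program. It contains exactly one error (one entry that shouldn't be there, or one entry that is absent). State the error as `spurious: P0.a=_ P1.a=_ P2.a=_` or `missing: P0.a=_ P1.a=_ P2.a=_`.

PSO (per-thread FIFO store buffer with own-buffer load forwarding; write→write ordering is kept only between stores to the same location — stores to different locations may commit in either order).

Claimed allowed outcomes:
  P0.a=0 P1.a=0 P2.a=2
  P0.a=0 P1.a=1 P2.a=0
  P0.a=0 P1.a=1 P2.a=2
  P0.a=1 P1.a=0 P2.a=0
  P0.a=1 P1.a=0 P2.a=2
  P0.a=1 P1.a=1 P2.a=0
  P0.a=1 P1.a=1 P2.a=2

missing: P0.a=0 P1.a=0 P2.a=0

outcome vector order: (P0.a,P1.a,P2.a)
under PSO → 0/0/0, 0/0/2, 0/1/0, 0/1/2, 1/0/0, 1/0/2, 1/1/0, 1/1/2
PSO∖claimed = {0/0/0}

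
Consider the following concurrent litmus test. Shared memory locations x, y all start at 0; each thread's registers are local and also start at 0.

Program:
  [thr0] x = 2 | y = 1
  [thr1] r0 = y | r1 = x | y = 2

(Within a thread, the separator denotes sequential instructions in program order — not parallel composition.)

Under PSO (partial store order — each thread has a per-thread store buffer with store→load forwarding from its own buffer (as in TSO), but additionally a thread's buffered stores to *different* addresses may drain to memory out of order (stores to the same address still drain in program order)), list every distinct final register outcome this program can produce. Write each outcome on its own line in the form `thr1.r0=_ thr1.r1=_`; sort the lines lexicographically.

thr1.r0=0 thr1.r1=0
thr1.r0=0 thr1.r1=2
thr1.r0=1 thr1.r1=0
thr1.r0=1 thr1.r1=2

outcome vector order: (thr1.r0,thr1.r1)
|PSO outcomes| = 4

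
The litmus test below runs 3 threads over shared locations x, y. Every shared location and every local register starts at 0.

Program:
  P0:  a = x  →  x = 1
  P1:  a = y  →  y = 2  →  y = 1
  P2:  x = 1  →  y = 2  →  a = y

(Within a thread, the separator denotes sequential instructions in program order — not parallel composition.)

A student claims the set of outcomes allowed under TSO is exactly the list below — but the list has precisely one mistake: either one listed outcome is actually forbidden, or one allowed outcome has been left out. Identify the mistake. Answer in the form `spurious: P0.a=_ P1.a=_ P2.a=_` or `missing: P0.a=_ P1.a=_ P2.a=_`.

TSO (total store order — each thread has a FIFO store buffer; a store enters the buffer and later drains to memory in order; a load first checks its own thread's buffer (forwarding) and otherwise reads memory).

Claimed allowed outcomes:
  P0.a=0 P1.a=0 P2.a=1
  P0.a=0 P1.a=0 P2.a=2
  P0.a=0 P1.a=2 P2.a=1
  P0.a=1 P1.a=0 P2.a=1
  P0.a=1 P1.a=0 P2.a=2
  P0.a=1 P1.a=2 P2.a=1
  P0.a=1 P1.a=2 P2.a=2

missing: P0.a=0 P1.a=2 P2.a=2

outcome vector order: (P0.a,P1.a,P2.a)
TSO (8): 0/0/1 0/0/2 0/2/1 0/2/2 1/0/1 1/0/2 1/2/1 1/2/2
TSO∖claimed = {0/2/2}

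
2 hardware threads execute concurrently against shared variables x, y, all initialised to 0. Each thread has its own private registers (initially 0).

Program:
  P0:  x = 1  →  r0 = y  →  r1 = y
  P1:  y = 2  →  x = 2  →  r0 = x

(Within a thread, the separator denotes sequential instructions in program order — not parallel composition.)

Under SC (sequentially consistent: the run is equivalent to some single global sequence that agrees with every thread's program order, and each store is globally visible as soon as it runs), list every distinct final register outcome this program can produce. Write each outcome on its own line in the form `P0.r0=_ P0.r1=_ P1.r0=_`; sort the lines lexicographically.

outcome vector order: (P0.r0,P0.r1,P1.r0)
|SC outcomes| = 4

P0.r0=0 P0.r1=0 P1.r0=2
P0.r0=0 P0.r1=2 P1.r0=2
P0.r0=2 P0.r1=2 P1.r0=1
P0.r0=2 P0.r1=2 P1.r0=2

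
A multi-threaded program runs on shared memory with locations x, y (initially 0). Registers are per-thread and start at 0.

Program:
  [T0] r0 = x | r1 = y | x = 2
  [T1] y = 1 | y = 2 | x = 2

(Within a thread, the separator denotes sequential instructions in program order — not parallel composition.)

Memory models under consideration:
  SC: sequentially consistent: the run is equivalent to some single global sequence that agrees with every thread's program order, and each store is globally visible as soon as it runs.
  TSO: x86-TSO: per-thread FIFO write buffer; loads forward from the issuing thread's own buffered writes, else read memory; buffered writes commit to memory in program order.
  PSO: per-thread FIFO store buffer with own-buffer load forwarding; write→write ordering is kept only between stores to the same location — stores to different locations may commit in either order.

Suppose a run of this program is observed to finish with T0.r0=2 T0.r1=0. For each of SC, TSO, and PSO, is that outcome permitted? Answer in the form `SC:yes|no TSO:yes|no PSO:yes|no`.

outcome vector order: (T0.r0,T0.r1)
SC (4): <0 0>; <0 1>; <0 2>; <2 2>
TSO (4): <0 0>; <0 1>; <0 2>; <2 2>
PSO (6): <0 0>; <0 1>; <0 2>; <2 0>; <2 1>; <2 2>
target <2 0> ∈ {PSO}

SC:no TSO:no PSO:yes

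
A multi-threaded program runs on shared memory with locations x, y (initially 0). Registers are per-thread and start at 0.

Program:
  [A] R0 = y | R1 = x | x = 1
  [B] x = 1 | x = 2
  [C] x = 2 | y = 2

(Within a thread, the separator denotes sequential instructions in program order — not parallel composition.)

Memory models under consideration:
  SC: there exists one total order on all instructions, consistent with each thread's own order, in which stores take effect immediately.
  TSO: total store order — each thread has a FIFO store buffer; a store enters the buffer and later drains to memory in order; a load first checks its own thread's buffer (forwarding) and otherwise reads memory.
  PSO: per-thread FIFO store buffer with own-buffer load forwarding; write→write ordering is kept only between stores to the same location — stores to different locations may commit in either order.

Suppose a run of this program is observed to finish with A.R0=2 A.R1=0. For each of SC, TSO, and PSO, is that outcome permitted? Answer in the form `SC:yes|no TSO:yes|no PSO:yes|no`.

SC:no TSO:no PSO:yes

outcome vector order: (A.R0,A.R1)
SC: 5 outcomes — {(0,0); (0,1); (0,2); (2,1); (2,2)}
TSO: 5 outcomes — {(0,0); (0,1); (0,2); (2,1); (2,2)}
PSO: 6 outcomes — {(0,0); (0,1); (0,2); (2,0); (2,1); (2,2)}
target (2,0) ∈ {PSO}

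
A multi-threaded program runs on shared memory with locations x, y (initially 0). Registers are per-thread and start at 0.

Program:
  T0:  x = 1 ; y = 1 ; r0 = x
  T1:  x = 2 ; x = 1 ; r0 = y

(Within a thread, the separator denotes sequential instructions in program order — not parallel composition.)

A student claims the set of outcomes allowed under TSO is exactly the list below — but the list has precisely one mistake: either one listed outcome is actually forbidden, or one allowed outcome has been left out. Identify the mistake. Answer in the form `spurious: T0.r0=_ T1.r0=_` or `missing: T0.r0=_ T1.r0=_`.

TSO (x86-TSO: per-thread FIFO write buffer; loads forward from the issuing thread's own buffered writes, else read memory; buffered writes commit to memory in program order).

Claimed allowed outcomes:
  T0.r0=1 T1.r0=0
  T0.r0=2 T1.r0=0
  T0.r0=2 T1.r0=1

missing: T0.r0=1 T1.r0=1

outcome vector order: (T0.r0,T1.r0)
TSO (4): 10, 11, 20, 21
TSO∖claimed = {11}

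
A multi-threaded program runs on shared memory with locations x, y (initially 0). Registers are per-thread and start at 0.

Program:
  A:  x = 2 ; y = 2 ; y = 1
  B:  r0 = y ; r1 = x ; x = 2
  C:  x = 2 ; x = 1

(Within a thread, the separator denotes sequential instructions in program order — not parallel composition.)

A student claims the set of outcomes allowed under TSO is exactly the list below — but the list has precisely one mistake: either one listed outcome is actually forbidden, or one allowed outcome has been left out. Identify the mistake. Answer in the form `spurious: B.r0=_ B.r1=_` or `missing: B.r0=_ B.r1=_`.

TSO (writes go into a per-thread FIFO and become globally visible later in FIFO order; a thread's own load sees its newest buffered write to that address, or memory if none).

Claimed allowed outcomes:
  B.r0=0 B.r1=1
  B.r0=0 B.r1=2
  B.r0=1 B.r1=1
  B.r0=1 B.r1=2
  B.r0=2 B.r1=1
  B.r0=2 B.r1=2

outcome vector order: (B.r0,B.r1)
[TSO] allowed = {<0 0>, <0 1>, <0 2>, <1 1>, <1 2>, <2 1>, <2 2>}
TSO∖claimed = {<0 0>}

missing: B.r0=0 B.r1=0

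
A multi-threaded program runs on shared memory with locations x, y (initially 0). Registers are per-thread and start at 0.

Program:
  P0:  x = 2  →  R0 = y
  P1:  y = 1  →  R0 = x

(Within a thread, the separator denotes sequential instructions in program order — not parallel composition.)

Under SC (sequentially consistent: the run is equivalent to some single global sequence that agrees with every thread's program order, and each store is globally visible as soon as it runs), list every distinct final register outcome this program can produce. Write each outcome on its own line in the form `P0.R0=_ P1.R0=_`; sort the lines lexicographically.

P0.R0=0 P1.R0=2
P0.R0=1 P1.R0=0
P0.R0=1 P1.R0=2

outcome vector order: (P0.R0,P1.R0)
|SC outcomes| = 3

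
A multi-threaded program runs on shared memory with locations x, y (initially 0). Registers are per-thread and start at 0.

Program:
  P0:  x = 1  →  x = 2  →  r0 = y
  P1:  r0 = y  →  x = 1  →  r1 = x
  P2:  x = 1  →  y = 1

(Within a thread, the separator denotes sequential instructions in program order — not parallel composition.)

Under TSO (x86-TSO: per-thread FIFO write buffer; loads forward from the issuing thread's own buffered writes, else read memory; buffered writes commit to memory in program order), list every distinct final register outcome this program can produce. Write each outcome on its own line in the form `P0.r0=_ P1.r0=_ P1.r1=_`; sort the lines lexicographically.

outcome vector order: (P0.r0,P1.r0,P1.r1)
|TSO outcomes| = 8

P0.r0=0 P1.r0=0 P1.r1=1
P0.r0=0 P1.r0=0 P1.r1=2
P0.r0=0 P1.r0=1 P1.r1=1
P0.r0=0 P1.r0=1 P1.r1=2
P0.r0=1 P1.r0=0 P1.r1=1
P0.r0=1 P1.r0=0 P1.r1=2
P0.r0=1 P1.r0=1 P1.r1=1
P0.r0=1 P1.r0=1 P1.r1=2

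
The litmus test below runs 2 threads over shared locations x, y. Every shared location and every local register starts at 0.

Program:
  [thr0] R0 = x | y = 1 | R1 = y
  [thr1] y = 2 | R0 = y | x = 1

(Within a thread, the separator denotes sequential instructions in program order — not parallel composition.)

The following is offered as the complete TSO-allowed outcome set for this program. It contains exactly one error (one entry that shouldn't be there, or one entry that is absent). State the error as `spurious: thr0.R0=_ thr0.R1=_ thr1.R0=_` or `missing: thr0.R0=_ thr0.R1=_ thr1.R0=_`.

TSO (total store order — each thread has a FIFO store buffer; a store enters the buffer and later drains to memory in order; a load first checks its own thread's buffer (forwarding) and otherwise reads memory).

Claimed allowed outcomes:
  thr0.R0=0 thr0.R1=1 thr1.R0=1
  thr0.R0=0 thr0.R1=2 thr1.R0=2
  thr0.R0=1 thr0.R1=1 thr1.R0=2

outcome vector order: (thr0.R0,thr0.R1,thr1.R0)
[TSO] allowed = {011; 012; 022; 112}
TSO∖claimed = {012}

missing: thr0.R0=0 thr0.R1=1 thr1.R0=2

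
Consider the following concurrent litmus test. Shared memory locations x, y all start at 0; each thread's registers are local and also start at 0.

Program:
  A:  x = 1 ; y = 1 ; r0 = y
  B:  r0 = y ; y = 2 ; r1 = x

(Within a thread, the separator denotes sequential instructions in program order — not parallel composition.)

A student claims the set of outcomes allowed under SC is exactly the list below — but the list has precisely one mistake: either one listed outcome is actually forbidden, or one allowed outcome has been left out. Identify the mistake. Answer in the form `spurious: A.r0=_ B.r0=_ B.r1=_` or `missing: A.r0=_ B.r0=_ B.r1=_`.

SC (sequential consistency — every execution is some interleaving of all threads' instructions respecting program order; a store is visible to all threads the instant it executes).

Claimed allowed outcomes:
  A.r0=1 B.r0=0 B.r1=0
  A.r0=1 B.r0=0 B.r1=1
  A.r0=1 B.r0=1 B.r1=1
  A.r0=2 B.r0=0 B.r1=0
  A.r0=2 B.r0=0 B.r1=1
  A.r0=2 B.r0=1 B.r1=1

outcome vector order: (A.r0,B.r0,B.r1)
[SC] allowed = {100; 101; 111; 201; 211}
claimed∖SC = {200}

spurious: A.r0=2 B.r0=0 B.r1=0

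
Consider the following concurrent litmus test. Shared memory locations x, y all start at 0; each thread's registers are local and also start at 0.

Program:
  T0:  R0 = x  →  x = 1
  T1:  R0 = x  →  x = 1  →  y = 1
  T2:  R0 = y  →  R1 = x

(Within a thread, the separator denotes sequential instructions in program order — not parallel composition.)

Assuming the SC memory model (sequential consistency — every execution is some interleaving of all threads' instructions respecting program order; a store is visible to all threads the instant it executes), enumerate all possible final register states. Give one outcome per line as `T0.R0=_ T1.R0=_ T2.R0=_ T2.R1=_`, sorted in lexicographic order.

T0.R0=0 T1.R0=0 T2.R0=0 T2.R1=0
T0.R0=0 T1.R0=0 T2.R0=0 T2.R1=1
T0.R0=0 T1.R0=0 T2.R0=1 T2.R1=1
T0.R0=0 T1.R0=1 T2.R0=0 T2.R1=0
T0.R0=0 T1.R0=1 T2.R0=0 T2.R1=1
T0.R0=0 T1.R0=1 T2.R0=1 T2.R1=1
T0.R0=1 T1.R0=0 T2.R0=0 T2.R1=0
T0.R0=1 T1.R0=0 T2.R0=0 T2.R1=1
T0.R0=1 T1.R0=0 T2.R0=1 T2.R1=1

outcome vector order: (T0.R0,T1.R0,T2.R0,T2.R1)
|SC outcomes| = 9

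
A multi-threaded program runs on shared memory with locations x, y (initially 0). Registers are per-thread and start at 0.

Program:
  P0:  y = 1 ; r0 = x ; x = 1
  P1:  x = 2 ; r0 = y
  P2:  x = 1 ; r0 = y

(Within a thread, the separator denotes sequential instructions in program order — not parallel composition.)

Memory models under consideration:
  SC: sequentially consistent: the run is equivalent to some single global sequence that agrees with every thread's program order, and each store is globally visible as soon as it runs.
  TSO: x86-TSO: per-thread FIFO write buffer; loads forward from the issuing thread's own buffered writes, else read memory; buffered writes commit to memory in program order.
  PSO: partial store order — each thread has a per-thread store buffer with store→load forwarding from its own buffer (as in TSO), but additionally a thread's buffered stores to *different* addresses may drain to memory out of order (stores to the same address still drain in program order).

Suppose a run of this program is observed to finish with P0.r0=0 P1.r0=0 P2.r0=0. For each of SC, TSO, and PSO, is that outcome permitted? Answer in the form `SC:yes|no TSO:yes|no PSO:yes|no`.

outcome vector order: (P0.r0,P1.r0,P2.r0)
SC (9): 0/1/1, 1/0/0, 1/0/1, 1/1/0, 1/1/1, 2/0/0, 2/0/1, 2/1/0, 2/1/1
TSO (12): 0/0/0, 0/0/1, 0/1/0, 0/1/1, 1/0/0, 1/0/1, 1/1/0, 1/1/1, 2/0/0, 2/0/1, 2/1/0, 2/1/1
PSO (12): 0/0/0, 0/0/1, 0/1/0, 0/1/1, 1/0/0, 1/0/1, 1/1/0, 1/1/1, 2/0/0, 2/0/1, 2/1/0, 2/1/1
target 0/0/0 ∈ {TSO,PSO}

SC:no TSO:yes PSO:yes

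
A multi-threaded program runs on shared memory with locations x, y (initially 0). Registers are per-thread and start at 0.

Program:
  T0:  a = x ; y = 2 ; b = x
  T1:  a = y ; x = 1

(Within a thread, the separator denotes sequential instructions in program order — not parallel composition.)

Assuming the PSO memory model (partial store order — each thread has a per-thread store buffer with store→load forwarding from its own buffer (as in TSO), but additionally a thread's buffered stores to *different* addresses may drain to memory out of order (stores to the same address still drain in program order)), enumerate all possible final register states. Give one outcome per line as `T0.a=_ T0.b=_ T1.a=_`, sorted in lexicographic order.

T0.a=0 T0.b=0 T1.a=0
T0.a=0 T0.b=0 T1.a=2
T0.a=0 T0.b=1 T1.a=0
T0.a=0 T0.b=1 T1.a=2
T0.a=1 T0.b=1 T1.a=0

outcome vector order: (T0.a,T0.b,T1.a)
|PSO outcomes| = 5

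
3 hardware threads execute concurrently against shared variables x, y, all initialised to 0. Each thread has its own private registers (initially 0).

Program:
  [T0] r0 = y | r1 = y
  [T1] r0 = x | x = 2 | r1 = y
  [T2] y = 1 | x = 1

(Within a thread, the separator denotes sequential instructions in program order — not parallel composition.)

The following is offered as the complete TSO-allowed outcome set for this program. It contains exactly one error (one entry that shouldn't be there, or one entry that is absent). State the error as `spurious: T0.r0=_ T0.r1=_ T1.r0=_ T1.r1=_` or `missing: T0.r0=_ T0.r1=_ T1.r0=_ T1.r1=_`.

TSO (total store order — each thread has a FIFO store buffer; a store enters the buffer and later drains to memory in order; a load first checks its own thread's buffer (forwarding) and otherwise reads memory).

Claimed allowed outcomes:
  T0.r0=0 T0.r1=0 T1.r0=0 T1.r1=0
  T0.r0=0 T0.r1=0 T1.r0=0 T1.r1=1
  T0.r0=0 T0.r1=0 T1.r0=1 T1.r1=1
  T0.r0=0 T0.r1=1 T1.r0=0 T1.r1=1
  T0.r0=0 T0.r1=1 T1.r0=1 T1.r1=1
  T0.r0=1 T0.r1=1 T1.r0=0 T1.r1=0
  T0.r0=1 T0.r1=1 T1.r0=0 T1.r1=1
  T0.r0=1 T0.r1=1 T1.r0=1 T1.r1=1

outcome vector order: (T0.r0,T0.r1,T1.r0,T1.r1)
under TSO → <0 0 0 0>, <0 0 0 1>, <0 0 1 1>, <0 1 0 0>, <0 1 0 1>, <0 1 1 1>, <1 1 0 0>, <1 1 0 1>, <1 1 1 1>
TSO∖claimed = {<0 1 0 0>}

missing: T0.r0=0 T0.r1=1 T1.r0=0 T1.r1=0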